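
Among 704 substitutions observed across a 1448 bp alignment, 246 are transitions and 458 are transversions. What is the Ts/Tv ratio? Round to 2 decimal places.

0.54

R = 246/458 = 0.537117… ≈ 0.54 (to 2 d.p.).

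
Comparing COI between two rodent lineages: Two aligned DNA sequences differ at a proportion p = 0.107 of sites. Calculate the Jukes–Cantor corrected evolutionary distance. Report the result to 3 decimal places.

0.115

d = −(3/4) ln(1 − 4p/3) = −0.75 ln(1 − 0.142667) = −0.75 ln(0.857333)
  = −0.75 × (-0.153929) = 0.115447 substitutions/site.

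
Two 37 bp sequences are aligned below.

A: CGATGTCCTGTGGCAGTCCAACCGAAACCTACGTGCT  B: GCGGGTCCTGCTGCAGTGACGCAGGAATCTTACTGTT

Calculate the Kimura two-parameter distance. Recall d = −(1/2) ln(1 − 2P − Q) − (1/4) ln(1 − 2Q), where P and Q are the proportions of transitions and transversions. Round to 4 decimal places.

Of 37 sites, 6 differences are transitions and 11 are transversions, so P = 6/37 ≈ 0.162162 and Q = 11/37 ≈ 0.297297.
Under the Kimura two-parameter model, d = −½ ln(1 − 2P − Q) − ¼ ln(1 − 2Q).
1 − 2P − Q = 0.378379, giving −½ ln(0.378379) = 0.485929.
1 − 2Q = 0.405406, giving −¼ ln(0.405406) = 0.225717.
d = 0.485929 + 0.225717 = 0.711646.

0.7116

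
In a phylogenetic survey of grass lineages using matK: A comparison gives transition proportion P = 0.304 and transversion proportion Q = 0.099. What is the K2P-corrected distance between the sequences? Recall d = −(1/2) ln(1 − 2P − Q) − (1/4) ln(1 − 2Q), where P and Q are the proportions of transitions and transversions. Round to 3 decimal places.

0.669

Under the Kimura two-parameter model, d = −½ ln(1 − 2P − Q) − ¼ ln(1 − 2Q).
1 − 2P − Q = 0.293, giving −½ ln(0.293) = 0.613791.
1 − 2Q = 0.802, giving −¼ ln(0.802) = 0.055162.
d = 0.613791 + 0.055162 = 0.668953.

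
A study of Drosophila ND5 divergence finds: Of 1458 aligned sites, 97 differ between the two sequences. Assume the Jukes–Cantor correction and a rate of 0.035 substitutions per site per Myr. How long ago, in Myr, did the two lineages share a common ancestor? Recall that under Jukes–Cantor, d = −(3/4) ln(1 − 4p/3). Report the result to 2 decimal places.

1.00

p = 97/1458 ≈ 0.066529.
d = −(3/4) ln(1 − 4p/3) = −0.75 ln(1 − 0.088705) = −0.75 ln(0.911295)
  = −0.75 × (-0.092889) = 0.069667 substitutions/site.
Under a molecular clock d = 2μt, so t = d/(2μ) = 0.069667 / (2 × 0.035) = 1.00 Myr.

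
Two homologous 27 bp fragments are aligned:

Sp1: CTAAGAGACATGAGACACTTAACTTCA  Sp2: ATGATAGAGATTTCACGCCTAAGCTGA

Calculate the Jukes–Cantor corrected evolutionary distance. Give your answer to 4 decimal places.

0.6735

The sequences differ at 12 of 27 sites, so p = 12/27 ≈ 0.444444.
d = −(3/4) ln(1 − 4p/3) = −0.75 ln(1 − 0.592592) = −0.75 ln(0.407408)
  = −0.75 × (-0.897940) = 0.673455 substitutions/site.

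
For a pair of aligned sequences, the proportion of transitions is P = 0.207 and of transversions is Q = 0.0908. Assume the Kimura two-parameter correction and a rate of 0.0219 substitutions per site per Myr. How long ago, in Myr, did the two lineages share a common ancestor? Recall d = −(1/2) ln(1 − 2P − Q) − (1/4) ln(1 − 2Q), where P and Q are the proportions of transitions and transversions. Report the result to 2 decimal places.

Under the Kimura two-parameter model, d = −½ ln(1 − 2P − Q) − ¼ ln(1 − 2Q).
1 − 2P − Q = 0.4952, giving −½ ln(0.4952) = 0.351397.
1 − 2Q = 0.8184, giving −¼ ln(0.8184) = 0.050101.
d = 0.351397 + 0.050101 = 0.401498.
Under a molecular clock d = 2μt, so t = d/(2μ) = 0.401498 / (2 × 0.0219) = 9.17 Myr.

9.17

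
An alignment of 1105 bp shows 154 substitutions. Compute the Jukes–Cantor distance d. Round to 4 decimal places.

0.1542

p = 154/1105 ≈ 0.139367.
d = −(3/4) ln(1 − 4p/3) = −0.75 ln(1 − 0.185823) = −0.75 ln(0.814177)
  = −0.75 × (-0.205577) = 0.154183 substitutions/site.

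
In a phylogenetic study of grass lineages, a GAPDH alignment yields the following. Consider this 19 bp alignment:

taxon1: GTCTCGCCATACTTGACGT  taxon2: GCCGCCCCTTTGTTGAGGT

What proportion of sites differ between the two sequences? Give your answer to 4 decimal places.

0.3684

The sequences differ at 7 of 19 positions (sites 2, 4, 6, 9, 11, 12, 17).
p = 7/19 = 0.368421… ≈ 0.3684 (to 4 d.p.).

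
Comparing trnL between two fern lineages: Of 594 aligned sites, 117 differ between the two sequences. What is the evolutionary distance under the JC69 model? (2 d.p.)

p = 117/594 ≈ 0.19697.
d = −(3/4) ln(1 − 4p/3) = −0.75 ln(1 − 0.262627) = −0.75 ln(0.737373)
  = −0.75 × (-0.304661) = 0.228496 substitutions/site.

0.23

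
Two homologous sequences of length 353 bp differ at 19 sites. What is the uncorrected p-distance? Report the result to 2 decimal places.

p = 19/353 = 0.053824… ≈ 0.05 (to 2 d.p.).

0.05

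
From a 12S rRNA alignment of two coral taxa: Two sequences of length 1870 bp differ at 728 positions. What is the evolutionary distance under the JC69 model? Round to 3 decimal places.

0.549

p = 728/1870 ≈ 0.389305.
d = −(3/4) ln(1 − 4p/3) = −0.75 ln(1 − 0.519073) = −0.75 ln(0.480927)
  = −0.75 × (-0.732040) = 0.549030 substitutions/site.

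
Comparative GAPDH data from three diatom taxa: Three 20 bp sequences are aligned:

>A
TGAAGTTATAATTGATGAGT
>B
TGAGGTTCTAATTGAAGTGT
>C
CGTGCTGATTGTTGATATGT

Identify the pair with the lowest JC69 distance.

A–B: 4/20 differ, p = 0.200, d = 0.233.
A–C: 9/20 differ, p = 0.450, d = 0.687.
B–C: 9/20 differ, p = 0.450, d = 0.687.
The smallest distance is between A and B.

A and B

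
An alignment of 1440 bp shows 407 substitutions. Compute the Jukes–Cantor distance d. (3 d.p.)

0.355

p = 407/1440 ≈ 0.282639.
d = −(3/4) ln(1 − 4p/3) = −0.75 ln(1 − 0.376852) = −0.75 ln(0.623148)
  = −0.75 × (-0.472971) = 0.354728 substitutions/site.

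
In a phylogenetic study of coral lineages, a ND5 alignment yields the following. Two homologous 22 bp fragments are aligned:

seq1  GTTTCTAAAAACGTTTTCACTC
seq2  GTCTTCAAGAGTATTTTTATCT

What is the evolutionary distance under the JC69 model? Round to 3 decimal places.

0.824

The sequences differ at 11 of 22 sites, so p = 11/22 = 0.5.
d = −(3/4) ln(1 − 4p/3) = −0.75 ln(1 − 0.666667) = −0.75 ln(0.333333)
  = −0.75 × (-1.098613) = 0.823960 substitutions/site.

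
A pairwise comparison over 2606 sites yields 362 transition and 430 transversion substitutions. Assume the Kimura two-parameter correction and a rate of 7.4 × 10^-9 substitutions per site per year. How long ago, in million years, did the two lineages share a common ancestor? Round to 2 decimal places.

26.52

P = 362/2606 ≈ 0.13891 and Q = 430/2606 ≈ 0.165004.
Under the Kimura two-parameter model, d = −½ ln(1 − 2P − Q) − ¼ ln(1 − 2Q).
1 − 2P − Q = 0.557176, giving −½ ln(0.557176) = 0.292437.
1 − 2Q = 0.669992, giving −¼ ln(0.669992) = 0.100122.
d = 0.292437 + 0.100122 = 0.392559.
Under a molecular clock d = 2μt, so t = d/(2μ) = 0.392559 / (2 × 7.4 × 10^-9) = 26.52 million years.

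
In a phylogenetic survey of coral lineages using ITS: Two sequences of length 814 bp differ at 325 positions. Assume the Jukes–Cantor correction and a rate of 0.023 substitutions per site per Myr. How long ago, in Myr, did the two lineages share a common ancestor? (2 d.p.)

p = 325/814 ≈ 0.399263.
d = −(3/4) ln(1 − 4p/3) = −0.75 ln(1 − 0.532351) = −0.75 ln(0.467649)
  = −0.75 × (-0.760037) = 0.570028 substitutions/site.
Under a molecular clock d = 2μt, so t = d/(2μ) = 0.570028 / (2 × 0.023) = 12.39 Myr.

12.39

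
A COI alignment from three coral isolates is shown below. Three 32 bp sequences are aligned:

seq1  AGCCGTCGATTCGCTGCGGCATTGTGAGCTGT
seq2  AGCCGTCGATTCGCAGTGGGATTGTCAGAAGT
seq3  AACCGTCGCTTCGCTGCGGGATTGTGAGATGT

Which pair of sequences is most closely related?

seq1–seq2: 6/32 differ, p = 0.188, d = 0.216.
seq1–seq3: 4/32 differ, p = 0.125, d = 0.137.
seq2–seq3: 6/32 differ, p = 0.188, d = 0.216.
The smallest distance is between seq1 and seq3.

seq1 and seq3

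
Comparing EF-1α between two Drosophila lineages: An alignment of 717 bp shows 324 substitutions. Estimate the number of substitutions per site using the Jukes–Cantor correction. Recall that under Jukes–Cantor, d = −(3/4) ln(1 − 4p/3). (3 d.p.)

0.692

p = 324/717 ≈ 0.451883.
d = −(3/4) ln(1 − 4p/3) = −0.75 ln(1 − 0.602511) = −0.75 ln(0.397489)
  = −0.75 × (-0.922588) = 0.691941 substitutions/site.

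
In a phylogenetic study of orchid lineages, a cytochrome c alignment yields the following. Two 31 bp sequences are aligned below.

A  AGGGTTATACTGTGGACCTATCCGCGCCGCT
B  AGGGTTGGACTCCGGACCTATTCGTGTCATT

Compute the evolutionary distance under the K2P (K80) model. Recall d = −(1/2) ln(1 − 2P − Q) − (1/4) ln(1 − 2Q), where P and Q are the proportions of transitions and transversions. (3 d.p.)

0.398

Of 31 sites, 7 differences are transitions and 2 are transversions, so P = 7/31 ≈ 0.225806 and Q = 2/31 ≈ 0.064516.
Under the Kimura two-parameter model, d = −½ ln(1 − 2P − Q) − ¼ ln(1 − 2Q).
1 − 2P − Q = 0.483872, giving −½ ln(0.483872) = 0.362967.
1 − 2Q = 0.870968, giving −¼ ln(0.870968) = 0.034538.
d = 0.362967 + 0.034538 = 0.397505.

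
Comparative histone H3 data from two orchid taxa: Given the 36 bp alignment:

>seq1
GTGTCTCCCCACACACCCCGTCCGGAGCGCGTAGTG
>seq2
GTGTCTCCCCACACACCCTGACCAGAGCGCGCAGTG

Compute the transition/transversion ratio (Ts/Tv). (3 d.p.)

3.000

Transitions are A↔G and C↔T; transversions are all other mismatches.
Transitions: 3. Transversions: 1.
R = 3/1 = 3.000.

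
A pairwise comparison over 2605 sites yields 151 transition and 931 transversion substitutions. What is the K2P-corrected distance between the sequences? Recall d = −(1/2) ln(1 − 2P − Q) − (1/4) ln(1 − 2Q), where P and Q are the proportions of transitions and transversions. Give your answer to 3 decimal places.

0.634

P = 151/2605 ≈ 0.057965 and Q = 931/2605 ≈ 0.35739.
Under the Kimura two-parameter model, d = −½ ln(1 − 2P − Q) − ¼ ln(1 − 2Q).
1 − 2P − Q = 0.52668, giving −½ ln(0.52668) = 0.320581.
1 − 2Q = 0.28522, giving −¼ ln(0.28522) = 0.313624.
d = 0.320581 + 0.313624 = 0.634205.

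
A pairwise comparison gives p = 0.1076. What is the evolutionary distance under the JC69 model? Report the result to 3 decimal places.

d = −(3/4) ln(1 − 4p/3) = −0.75 ln(1 − 0.143467) = −0.75 ln(0.856533)
  = −0.75 × (-0.154862) = 0.116147 substitutions/site.

0.116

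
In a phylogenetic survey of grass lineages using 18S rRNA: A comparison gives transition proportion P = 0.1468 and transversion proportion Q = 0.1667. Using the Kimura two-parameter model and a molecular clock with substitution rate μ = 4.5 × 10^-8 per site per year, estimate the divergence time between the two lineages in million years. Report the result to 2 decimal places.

4.55

Under the Kimura two-parameter model, d = −½ ln(1 − 2P − Q) − ¼ ln(1 − 2Q).
1 − 2P − Q = 0.5397, giving −½ ln(0.5397) = 0.308371.
1 − 2Q = 0.6666, giving −¼ ln(0.6666) = 0.101391.
d = 0.308371 + 0.101391 = 0.409762.
Under a molecular clock d = 2μt, so t = d/(2μ) = 0.409762 / (2 × 4.5 × 10^-8) = 4.55 million years.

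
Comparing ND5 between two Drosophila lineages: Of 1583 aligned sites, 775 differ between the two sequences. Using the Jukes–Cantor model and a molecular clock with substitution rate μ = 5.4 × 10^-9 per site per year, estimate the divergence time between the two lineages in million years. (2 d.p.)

p = 775/1583 ≈ 0.489577.
d = −(3/4) ln(1 − 4p/3) = −0.75 ln(1 − 0.652769) = −0.75 ln(0.347231)
  = −0.75 × (-1.057765) = 0.793324 substitutions/site.
Under a molecular clock d = 2μt, so t = d/(2μ) = 0.793324 / (2 × 5.4 × 10^-9) = 73.46 million years.

73.46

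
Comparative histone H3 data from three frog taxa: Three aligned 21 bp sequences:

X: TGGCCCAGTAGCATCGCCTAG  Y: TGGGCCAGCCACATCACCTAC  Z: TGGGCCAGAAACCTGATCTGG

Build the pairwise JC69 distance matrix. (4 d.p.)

d(X,Y) = 0.3597, d(X,Z) = 0.5319, d(Y,Z) = 0.4408

X–Y: 6/21 sites differ → p ≈ 0.285714, d = −0.75 ln(1 − 0.380952) = 0.359679 ≈ 0.3597.
X–Z: 8/21 sites differ → p ≈ 0.380952, d = −0.75 ln(1 − 0.507936) = 0.531860 ≈ 0.5319.
Y–Z: 7/21 sites differ → p ≈ 0.333333, d = −0.75 ln(1 − 0.444444) = 0.440839 ≈ 0.4408.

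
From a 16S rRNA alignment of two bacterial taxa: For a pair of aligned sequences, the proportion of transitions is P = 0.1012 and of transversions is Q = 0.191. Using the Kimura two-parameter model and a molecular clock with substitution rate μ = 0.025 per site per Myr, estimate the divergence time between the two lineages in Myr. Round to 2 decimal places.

Under the Kimura two-parameter model, d = −½ ln(1 − 2P − Q) − ¼ ln(1 − 2Q).
1 − 2P − Q = 0.6066, giving −½ ln(0.6066) = 0.249943.
1 − 2Q = 0.618, giving −¼ ln(0.618) = 0.120317.
d = 0.249943 + 0.120317 = 0.370260.
Under a molecular clock d = 2μt, so t = d/(2μ) = 0.370260 / (2 × 0.025) = 7.41 Myr.

7.41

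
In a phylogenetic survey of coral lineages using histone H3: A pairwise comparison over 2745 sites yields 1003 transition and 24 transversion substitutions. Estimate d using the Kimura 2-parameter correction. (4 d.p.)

P = 1003/2745 ≈ 0.365392 and Q = 24/2745 ≈ 0.008743.
Under the Kimura two-parameter model, d = −½ ln(1 − 2P − Q) − ¼ ln(1 − 2Q).
1 − 2P − Q = 0.260473, giving −½ ln(0.260473) = 0.672628.
1 − 2Q = 0.982514, giving −¼ ln(0.982514) = 0.004410.
d = 0.672628 + 0.004410 = 0.677038.

0.6770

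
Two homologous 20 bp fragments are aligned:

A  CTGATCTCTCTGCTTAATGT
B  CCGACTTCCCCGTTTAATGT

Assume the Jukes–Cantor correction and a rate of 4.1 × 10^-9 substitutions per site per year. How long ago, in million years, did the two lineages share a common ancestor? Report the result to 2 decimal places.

The sequences differ at 6 of 20 sites (2, 5, 6, 9, 11, 13), so p = 6/20 = 0.3.
d = −(3/4) ln(1 − 4p/3) = −0.75 ln(1 − 0.4) = −0.75 ln(0.6)
  = −0.75 × (-0.510826) = 0.383120 substitutions/site.
Under a molecular clock d = 2μt, so t = d/(2μ) = 0.383120 / (2 × 4.1 × 10^-9) = 46.72 million years.

46.72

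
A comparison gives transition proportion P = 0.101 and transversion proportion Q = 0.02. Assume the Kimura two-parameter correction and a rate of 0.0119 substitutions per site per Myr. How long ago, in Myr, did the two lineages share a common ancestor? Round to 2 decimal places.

Under the Kimura two-parameter model, d = −½ ln(1 − 2P − Q) − ¼ ln(1 − 2Q).
1 − 2P − Q = 0.778, giving −½ ln(0.778) = 0.125514.
1 − 2Q = 0.96, giving −¼ ln(0.96) = 0.010205.
d = 0.125514 + 0.010205 = 0.135719.
Under a molecular clock d = 2μt, so t = d/(2μ) = 0.135719 / (2 × 0.0119) = 5.70 Myr.

5.70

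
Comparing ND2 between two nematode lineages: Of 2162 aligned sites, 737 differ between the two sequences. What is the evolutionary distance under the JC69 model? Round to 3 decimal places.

p = 737/2162 ≈ 0.340888.
d = −(3/4) ln(1 − 4p/3) = −0.75 ln(1 − 0.454517) = −0.75 ln(0.545483)
  = −0.75 × (-0.606084) = 0.454563 substitutions/site.

0.455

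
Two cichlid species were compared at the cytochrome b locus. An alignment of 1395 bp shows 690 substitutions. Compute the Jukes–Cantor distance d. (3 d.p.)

0.808

p = 690/1395 ≈ 0.494624.
d = −(3/4) ln(1 − 4p/3) = −0.75 ln(1 − 0.659499) = −0.75 ln(0.340501)
  = −0.75 × (-1.077337) = 0.808003 substitutions/site.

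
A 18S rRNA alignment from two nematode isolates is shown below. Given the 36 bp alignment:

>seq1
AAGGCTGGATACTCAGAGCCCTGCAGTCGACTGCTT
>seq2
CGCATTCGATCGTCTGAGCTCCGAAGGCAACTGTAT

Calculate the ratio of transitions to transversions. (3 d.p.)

0.778

Transitions are A↔G and C↔T; transversions are all other mismatches.
Transitions: 7. Transversions: 9.
R = 7/9 = 0.777777… ≈ 0.778 (to 3 d.p.).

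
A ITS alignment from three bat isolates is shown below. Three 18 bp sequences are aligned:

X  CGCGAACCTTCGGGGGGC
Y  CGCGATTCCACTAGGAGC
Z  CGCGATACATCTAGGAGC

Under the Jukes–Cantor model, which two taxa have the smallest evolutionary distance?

Y and Z

X–Y: 7/18 differ, p = 0.389, d = 0.548.
X–Z: 6/18 differ, p = 0.333, d = 0.441.
Y–Z: 3/18 differ, p = 0.167, d = 0.188.
The smallest distance is between Y and Z.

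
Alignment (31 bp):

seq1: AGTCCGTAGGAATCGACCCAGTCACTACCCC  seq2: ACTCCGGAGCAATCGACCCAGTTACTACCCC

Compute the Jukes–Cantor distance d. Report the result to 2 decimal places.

0.14

The sequences differ at 4 of 31 sites (2, 7, 10, 23), so p = 4/31 ≈ 0.129032.
d = −(3/4) ln(1 − 4p/3) = −0.75 ln(1 − 0.172043) = −0.75 ln(0.827957)
  = −0.75 × (-0.188794) = 0.141596 substitutions/site.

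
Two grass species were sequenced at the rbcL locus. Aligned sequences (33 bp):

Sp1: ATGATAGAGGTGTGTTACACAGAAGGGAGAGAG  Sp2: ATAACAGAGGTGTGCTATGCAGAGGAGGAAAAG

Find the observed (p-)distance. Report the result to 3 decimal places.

The sequences differ at 10 of 33 positions (sites 3, 5, 15, 18, 19, 24, 26, 28, 29, 31).
p = 10/33 = 0.303030… ≈ 0.303 (to 3 d.p.).

0.303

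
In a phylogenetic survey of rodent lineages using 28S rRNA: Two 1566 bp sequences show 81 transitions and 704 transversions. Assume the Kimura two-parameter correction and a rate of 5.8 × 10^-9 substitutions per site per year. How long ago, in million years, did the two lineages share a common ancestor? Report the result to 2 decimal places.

84.14

P = 81/1566 ≈ 0.051724 and Q = 704/1566 ≈ 0.449553.
Under the Kimura two-parameter model, d = −½ ln(1 − 2P − Q) − ¼ ln(1 − 2Q).
1 − 2P − Q = 0.446999, giving −½ ln(0.446999) = 0.402599.
1 − 2Q = 0.100894, giving −¼ ln(0.100894) = 0.573421.
d = 0.402599 + 0.573421 = 0.976020.
Under a molecular clock d = 2μt, so t = d/(2μ) = 0.976020 / (2 × 5.8 × 10^-9) = 84.14 million years.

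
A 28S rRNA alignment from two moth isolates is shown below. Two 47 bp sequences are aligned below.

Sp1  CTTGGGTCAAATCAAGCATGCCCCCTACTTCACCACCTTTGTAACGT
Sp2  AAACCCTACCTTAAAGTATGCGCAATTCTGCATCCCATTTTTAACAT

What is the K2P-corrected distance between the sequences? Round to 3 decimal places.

0.793

Of 47 sites, 3 differences are transitions and 19 are transversions, so P = 3/47 ≈ 0.06383 and Q = 19/47 ≈ 0.404255.
Under the Kimura two-parameter model, d = −½ ln(1 − 2P − Q) − ¼ ln(1 − 2Q).
1 − 2P − Q = 0.468085, giving −½ ln(0.468085) = 0.379553.
1 − 2Q = 0.19149, giving −¼ ln(0.19149) = 0.413230.
d = 0.379553 + 0.413230 = 0.792783.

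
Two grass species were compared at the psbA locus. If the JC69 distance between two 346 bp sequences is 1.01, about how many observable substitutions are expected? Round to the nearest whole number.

192

Invert JC69: p = (3/4)(1 − e^(−4d/3)) = 0.75 × (1 − e^(-1.346667)) = 0.75 × (1 − 0.260106) = 0.554921.
Expected differing sites = pL ≈ 0.554921 × 346 = 192.002666 ≈ 192.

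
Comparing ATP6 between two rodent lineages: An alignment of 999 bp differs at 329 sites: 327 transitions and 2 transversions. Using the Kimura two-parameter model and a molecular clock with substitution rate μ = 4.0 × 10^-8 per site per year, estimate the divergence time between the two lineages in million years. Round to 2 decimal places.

P = 327/999 ≈ 0.327327 and Q = 2/999 ≈ 0.002002.
Under the Kimura two-parameter model, d = −½ ln(1 − 2P − Q) − ¼ ln(1 − 2Q).
1 − 2P − Q = 0.343344, giving −½ ln(0.343344) = 0.534511.
1 − 2Q = 0.995996, giving −¼ ln(0.995996) = 0.001003.
d = 0.534511 + 0.001003 = 0.535514.
Under a molecular clock d = 2μt, so t = d/(2μ) = 0.535514 / (2 × 4.0 × 10^-8) = 6.69 million years.

6.69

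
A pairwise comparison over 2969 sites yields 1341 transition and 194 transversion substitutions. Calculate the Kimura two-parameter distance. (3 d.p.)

P = 1341/2969 ≈ 0.451667 and Q = 194/2969 ≈ 0.065342.
Under the Kimura two-parameter model, d = −½ ln(1 − 2P − Q) − ¼ ln(1 − 2Q).
1 − 2P − Q = 0.031324, giving −½ ln(0.031324) = 1.731685.
1 − 2Q = 0.869316, giving −¼ ln(0.869316) = 0.035012.
d = 1.731685 + 0.035012 = 1.766697.

1.767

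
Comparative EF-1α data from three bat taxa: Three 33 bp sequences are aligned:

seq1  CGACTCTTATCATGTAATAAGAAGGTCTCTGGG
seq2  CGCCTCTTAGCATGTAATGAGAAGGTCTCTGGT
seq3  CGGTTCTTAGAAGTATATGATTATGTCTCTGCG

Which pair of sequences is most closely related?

seq1 and seq2

seq1–seq2: 4/33 differ, p = 0.121, d = 0.132.
seq1–seq3: 13/33 differ, p = 0.394, d = 0.559.
seq2–seq3: 12/33 differ, p = 0.364, d = 0.497.
The smallest distance is between seq1 and seq2.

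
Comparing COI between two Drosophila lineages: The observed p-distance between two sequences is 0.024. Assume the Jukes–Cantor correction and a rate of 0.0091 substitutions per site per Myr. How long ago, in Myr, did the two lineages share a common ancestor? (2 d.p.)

d = −(3/4) ln(1 − 4p/3) = −0.75 ln(1 − 0.032) = −0.75 ln(0.968)
  = −0.75 × (-0.032523) = 0.024392 substitutions/site.
Under a molecular clock d = 2μt, so t = d/(2μ) = 0.024392 / (2 × 0.0091) = 1.34 Myr.

1.34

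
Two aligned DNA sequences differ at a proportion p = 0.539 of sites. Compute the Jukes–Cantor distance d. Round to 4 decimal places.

d = −(3/4) ln(1 − 4p/3) = −0.75 ln(1 − 0.718667) = −0.75 ln(0.281333)
  = −0.75 × (-1.268216) = 0.951162 substitutions/site.

0.9512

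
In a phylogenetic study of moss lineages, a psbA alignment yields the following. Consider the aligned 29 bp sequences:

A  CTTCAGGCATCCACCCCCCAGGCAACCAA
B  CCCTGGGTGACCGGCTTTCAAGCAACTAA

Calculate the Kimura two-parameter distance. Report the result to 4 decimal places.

1.1714

Of 29 sites, 12 differences are transitions and 2 are transversions, so P = 12/29 ≈ 0.413793 and Q = 2/29 ≈ 0.068966.
Under the Kimura two-parameter model, d = −½ ln(1 − 2P − Q) − ¼ ln(1 − 2Q).
1 − 2P − Q = 0.103448, giving −½ ln(0.103448) = 1.134343.
1 − 2Q = 0.862068, giving −¼ ln(0.862068) = 0.037105.
d = 1.134343 + 0.037105 = 1.171448.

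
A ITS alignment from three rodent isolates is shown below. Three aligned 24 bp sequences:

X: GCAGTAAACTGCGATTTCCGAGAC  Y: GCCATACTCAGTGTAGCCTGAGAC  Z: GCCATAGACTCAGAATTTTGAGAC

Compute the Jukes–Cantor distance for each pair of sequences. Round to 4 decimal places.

d(X,Y) = 0.7083, d(X,Z) = 0.4408, d(Y,Z) = 0.5199

X–Y: 11/24 sites differ → p ≈ 0.458333, d = −0.75 ln(1 − 0.611111) = 0.708346 ≈ 0.7083.
X–Z: 8/24 sites differ → p ≈ 0.333333, d = −0.75 ln(1 − 0.444444) = 0.440839 ≈ 0.4408.
Y–Z: 9/24 sites differ → p = 0.375, d = −0.75 ln(1 − 0.5) = 0.519860 ≈ 0.5199.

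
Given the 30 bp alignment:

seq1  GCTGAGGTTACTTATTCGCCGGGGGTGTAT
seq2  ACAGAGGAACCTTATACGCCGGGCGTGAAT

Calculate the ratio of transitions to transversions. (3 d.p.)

Transitions are A↔G and C↔T; transversions are all other mismatches.
Transitions: 1. Transversions: 7.
R = 1/7 = 0.142857… ≈ 0.143 (to 3 d.p.).

0.143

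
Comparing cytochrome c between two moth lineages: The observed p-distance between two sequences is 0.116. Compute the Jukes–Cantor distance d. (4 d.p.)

d = −(3/4) ln(1 − 4p/3) = −0.75 ln(1 − 0.154667) = −0.75 ln(0.845333)
  = −0.75 × (-0.168025) = 0.126019 substitutions/site.

0.1260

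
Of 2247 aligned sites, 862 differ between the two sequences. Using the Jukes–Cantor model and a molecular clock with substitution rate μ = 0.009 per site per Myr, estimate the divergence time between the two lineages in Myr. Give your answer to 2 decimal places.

p = 862/2247 ≈ 0.383623.
d = −(3/4) ln(1 − 4p/3) = −0.75 ln(1 − 0.511497) = −0.75 ln(0.488503)
  = −0.75 × (-0.716410) = 0.537308 substitutions/site.
Under a molecular clock d = 2μt, so t = d/(2μ) = 0.537308 / (2 × 0.009) = 29.85 Myr.

29.85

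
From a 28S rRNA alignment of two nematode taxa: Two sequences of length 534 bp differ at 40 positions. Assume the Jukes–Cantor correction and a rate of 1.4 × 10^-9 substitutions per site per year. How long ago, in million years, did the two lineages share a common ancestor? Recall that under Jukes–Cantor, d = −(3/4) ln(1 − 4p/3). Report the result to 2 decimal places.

28.18

p = 40/534 ≈ 0.074906.
d = −(3/4) ln(1 − 4p/3) = −0.75 ln(1 − 0.099875) = −0.75 ln(0.900125)
  = −0.75 × (-0.105222) = 0.078917 substitutions/site.
Under a molecular clock d = 2μt, so t = d/(2μ) = 0.078917 / (2 × 1.4 × 10^-9) = 28.18 million years.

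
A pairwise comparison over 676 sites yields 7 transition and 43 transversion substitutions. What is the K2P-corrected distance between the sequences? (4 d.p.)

0.0781

P = 7/676 ≈ 0.010355 and Q = 43/676 ≈ 0.063609.
Under the Kimura two-parameter model, d = −½ ln(1 − 2P − Q) − ¼ ln(1 − 2Q).
1 − 2P − Q = 0.915681, giving −½ ln(0.915681) = 0.044044.
1 − 2Q = 0.872782, giving −¼ ln(0.872782) = 0.034017.
d = 0.044044 + 0.034017 = 0.078061.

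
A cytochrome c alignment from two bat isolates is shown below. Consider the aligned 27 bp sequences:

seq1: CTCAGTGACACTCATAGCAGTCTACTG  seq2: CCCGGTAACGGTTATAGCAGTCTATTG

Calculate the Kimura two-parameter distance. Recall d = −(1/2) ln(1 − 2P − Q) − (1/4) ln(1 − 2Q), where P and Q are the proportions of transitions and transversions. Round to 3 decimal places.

Of 27 sites, 6 differences are transitions and 1 are transversions, so P = 6/27 ≈ 0.222222 and Q = 1/27 ≈ 0.037037.
Under the Kimura two-parameter model, d = −½ ln(1 − 2P − Q) − ¼ ln(1 − 2Q).
1 − 2P − Q = 0.518519, giving −½ ln(0.518519) = 0.328389.
1 − 2Q = 0.925926, giving −¼ ln(0.925926) = 0.019240.
d = 0.328389 + 0.019240 = 0.347629.

0.348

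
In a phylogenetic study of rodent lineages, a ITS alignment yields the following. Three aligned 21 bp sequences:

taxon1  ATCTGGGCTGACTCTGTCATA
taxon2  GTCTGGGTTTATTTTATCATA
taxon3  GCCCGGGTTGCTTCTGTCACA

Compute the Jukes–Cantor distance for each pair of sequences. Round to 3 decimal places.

d(taxon1,taxon2) = 0.360, d(taxon1,taxon3) = 0.441, d(taxon2,taxon3) = 0.441

taxon1–taxon2: 6/21 sites differ → p ≈ 0.285714, d = −0.75 ln(1 − 0.380952) = 0.359679 ≈ 0.360.
taxon1–taxon3: 7/21 sites differ → p ≈ 0.333333, d = −0.75 ln(1 − 0.444444) = 0.440839 ≈ 0.441.
taxon2–taxon3: 7/21 sites differ → p ≈ 0.333333, d = −0.75 ln(1 − 0.444444) = 0.440839 ≈ 0.441.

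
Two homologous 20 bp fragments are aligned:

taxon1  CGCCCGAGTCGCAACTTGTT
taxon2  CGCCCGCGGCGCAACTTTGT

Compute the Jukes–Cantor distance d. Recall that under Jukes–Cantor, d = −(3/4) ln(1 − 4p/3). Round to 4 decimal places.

0.2326

The sequences differ at 4 of 20 sites (7, 9, 18, 19), so p = 4/20 = 0.2.
d = −(3/4) ln(1 − 4p/3) = −0.75 ln(1 − 0.266667) = −0.75 ln(0.733333)
  = −0.75 × (-0.310155) = 0.232616 substitutions/site.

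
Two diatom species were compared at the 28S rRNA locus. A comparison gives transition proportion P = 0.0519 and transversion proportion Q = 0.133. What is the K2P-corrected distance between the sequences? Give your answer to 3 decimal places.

0.212

Under the Kimura two-parameter model, d = −½ ln(1 − 2P − Q) − ¼ ln(1 − 2Q).
1 − 2P − Q = 0.7632, giving −½ ln(0.7632) = 0.135118.
1 − 2Q = 0.734, giving −¼ ln(0.734) = 0.077312.
d = 0.135118 + 0.077312 = 0.212430.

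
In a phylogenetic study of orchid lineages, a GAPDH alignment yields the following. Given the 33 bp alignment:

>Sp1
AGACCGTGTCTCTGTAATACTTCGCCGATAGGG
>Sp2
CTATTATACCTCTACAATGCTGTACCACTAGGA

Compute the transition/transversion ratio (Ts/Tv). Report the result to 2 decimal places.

Transitions are A↔G and C↔T; transversions are all other mismatches.
Transitions: 12. Transversions: 4.
R = 12/4 = 3.00.

3.00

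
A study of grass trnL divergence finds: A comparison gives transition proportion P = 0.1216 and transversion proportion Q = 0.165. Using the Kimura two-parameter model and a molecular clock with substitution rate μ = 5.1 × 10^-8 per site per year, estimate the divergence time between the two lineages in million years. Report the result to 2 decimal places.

Under the Kimura two-parameter model, d = −½ ln(1 − 2P − Q) − ¼ ln(1 − 2Q).
1 − 2P − Q = 0.5918, giving −½ ln(0.5918) = 0.262293.
1 − 2Q = 0.67, giving −¼ ln(0.67) = 0.100119.
d = 0.262293 + 0.100119 = 0.362412.
Under a molecular clock d = 2μt, so t = d/(2μ) = 0.362412 / (2 × 5.1 × 10^-8) = 3.55 million years.

3.55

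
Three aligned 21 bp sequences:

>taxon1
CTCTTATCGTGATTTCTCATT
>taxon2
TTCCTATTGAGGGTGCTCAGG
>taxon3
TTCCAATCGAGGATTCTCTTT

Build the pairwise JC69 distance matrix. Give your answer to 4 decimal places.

d(taxon1,taxon2) = 0.6355, d(taxon1,taxon3) = 0.4408, d(taxon2,taxon3) = 0.4408

taxon1–taxon2: 9/21 sites differ → p ≈ 0.428571, d = −0.75 ln(1 − 0.571428) = 0.635472 ≈ 0.6355.
taxon1–taxon3: 7/21 sites differ → p ≈ 0.333333, d = −0.75 ln(1 − 0.444444) = 0.440839 ≈ 0.4408.
taxon2–taxon3: 7/21 sites differ → p ≈ 0.333333, d = −0.75 ln(1 − 0.444444) = 0.440839 ≈ 0.4408.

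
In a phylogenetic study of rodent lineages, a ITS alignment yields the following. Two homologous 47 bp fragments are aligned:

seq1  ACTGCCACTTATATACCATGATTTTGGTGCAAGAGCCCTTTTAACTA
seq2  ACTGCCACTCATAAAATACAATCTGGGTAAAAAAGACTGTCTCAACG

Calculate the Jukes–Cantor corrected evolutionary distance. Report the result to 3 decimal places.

0.581

The sequences differ at 19 of 47 sites, so p = 19/47 ≈ 0.404255.
d = −(3/4) ln(1 − 4p/3) = −0.75 ln(1 − 0.539007) = −0.75 ln(0.460993)
  = −0.75 × (-0.774372) = 0.580779 substitutions/site.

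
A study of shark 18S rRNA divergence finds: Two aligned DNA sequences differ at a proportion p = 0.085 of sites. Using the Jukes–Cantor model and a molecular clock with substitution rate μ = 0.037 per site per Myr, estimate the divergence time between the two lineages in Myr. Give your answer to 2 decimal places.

1.22

d = −(3/4) ln(1 − 4p/3) = −0.75 ln(1 − 0.113333) = −0.75 ln(0.886667)
  = −0.75 × (-0.120286) = 0.090215 substitutions/site.
Under a molecular clock d = 2μt, so t = d/(2μ) = 0.090215 / (2 × 0.037) = 1.22 Myr.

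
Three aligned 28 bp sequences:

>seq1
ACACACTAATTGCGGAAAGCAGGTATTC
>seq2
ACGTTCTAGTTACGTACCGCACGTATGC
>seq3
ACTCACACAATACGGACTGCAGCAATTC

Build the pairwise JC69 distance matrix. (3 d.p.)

seq1–seq2: 10/28 sites differ → p ≈ 0.357143, d = −0.75 ln(1 − 0.476191) = 0.484971 ≈ 0.485.
seq1–seq3: 9/28 sites differ → p ≈ 0.321429, d = −0.75 ln(1 − 0.428572) = 0.419713 ≈ 0.420.
seq2–seq3: 13/28 sites differ → p ≈ 0.464286, d = −0.75 ln(1 − 0.619048) = 0.723811 ≈ 0.724.

d(seq1,seq2) = 0.485, d(seq1,seq3) = 0.420, d(seq2,seq3) = 0.724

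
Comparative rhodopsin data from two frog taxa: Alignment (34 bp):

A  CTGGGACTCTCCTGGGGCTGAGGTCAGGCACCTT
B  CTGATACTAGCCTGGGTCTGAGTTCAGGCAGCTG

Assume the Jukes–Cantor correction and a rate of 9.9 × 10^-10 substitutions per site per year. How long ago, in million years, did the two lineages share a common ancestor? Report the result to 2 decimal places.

142.61

The sequences differ at 8 of 34 sites (4, 5, 9, 10, 17, 23, 31, 34), so p = 8/34 ≈ 0.235294.
d = −(3/4) ln(1 − 4p/3) = −0.75 ln(1 − 0.313725) = −0.75 ln(0.686275)
  = −0.75 × (-0.376477) = 0.282358 substitutions/site.
Under a molecular clock d = 2μt, so t = d/(2μ) = 0.282358 / (2 × 9.9 × 10^-10) = 142.61 million years.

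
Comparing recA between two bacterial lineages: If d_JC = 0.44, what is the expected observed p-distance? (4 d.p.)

0.3329

p = (3/4)(1 − e^(−4d/3)) = 0.75 × (1 − e^(-0.586667)) = 0.75 × (1 − 0.556178) = 0.332867.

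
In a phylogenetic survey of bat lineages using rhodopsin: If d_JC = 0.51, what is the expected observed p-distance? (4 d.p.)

0.3700

p = (3/4)(1 − e^(−4d/3)) = 0.75 × (1 − e^(-0.68)) = 0.75 × (1 − 0.506617) = 0.370037.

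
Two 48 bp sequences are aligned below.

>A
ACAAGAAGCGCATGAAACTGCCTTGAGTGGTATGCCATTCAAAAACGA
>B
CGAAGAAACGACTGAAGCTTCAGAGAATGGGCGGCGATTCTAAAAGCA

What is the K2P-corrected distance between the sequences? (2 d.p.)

Of 48 sites, 3 differences are transitions and 15 are transversions, so P = 3/48 = 0.0625 and Q = 15/48 = 0.3125.
Under the Kimura two-parameter model, d = −½ ln(1 − 2P − Q) − ¼ ln(1 − 2Q).
1 − 2P − Q = 0.5625, giving −½ ln(0.5625) = 0.287682.
1 − 2Q = 0.375, giving −¼ ln(0.375) = 0.245207.
d = 0.287682 + 0.245207 = 0.532889.

0.53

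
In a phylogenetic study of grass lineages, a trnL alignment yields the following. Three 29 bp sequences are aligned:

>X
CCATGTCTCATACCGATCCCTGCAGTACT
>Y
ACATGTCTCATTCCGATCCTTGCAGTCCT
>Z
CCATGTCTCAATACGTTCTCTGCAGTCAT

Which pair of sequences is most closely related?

X–Y: 4/29 differ, p = 0.138, d = 0.152.
X–Z: 7/29 differ, p = 0.241, d = 0.291.
Y–Z: 7/29 differ, p = 0.241, d = 0.291.
The smallest distance is between X and Y.

X and Y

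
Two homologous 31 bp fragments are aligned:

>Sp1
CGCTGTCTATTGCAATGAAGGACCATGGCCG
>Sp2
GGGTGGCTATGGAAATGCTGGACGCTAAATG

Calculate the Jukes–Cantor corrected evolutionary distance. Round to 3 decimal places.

0.614

The sequences differ at 13 of 31 sites, so p = 13/31 ≈ 0.419355.
d = −(3/4) ln(1 − 4p/3) = −0.75 ln(1 − 0.55914) = −0.75 ln(0.44086)
  = −0.75 × (-0.819028) = 0.614271 substitutions/site.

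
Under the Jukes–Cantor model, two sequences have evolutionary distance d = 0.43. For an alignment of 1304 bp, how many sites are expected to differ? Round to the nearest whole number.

Invert JC69: p = (3/4)(1 − e^(−4d/3)) = 0.75 × (1 − e^(-0.573333)) = 0.75 × (1 − 0.563644) = 0.327267.
Expected differing sites = pL ≈ 0.327267 × 1304 = 426.756168 ≈ 427.

427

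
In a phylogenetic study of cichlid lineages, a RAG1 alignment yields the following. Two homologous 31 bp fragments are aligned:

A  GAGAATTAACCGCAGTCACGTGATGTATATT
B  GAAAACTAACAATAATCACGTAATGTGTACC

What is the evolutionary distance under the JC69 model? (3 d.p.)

The sequences differ at 10 of 31 sites (3, 6, 11, 12, 13, 15, 22, 27, 30, 31), so p = 10/31 ≈ 0.322581.
d = −(3/4) ln(1 − 4p/3) = −0.75 ln(1 − 0.430108) = −0.75 ln(0.569892)
  = −0.75 × (-0.562308) = 0.421731 substitutions/site.

0.422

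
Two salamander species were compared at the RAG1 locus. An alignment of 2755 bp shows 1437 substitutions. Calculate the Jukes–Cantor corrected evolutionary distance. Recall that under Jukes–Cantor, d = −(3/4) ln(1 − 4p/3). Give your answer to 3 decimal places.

0.892

p = 1437/2755 ≈ 0.521597.
d = −(3/4) ln(1 − 4p/3) = −0.75 ln(1 − 0.695463) = −0.75 ln(0.304537)
  = −0.75 × (-1.188963) = 0.891722 substitutions/site.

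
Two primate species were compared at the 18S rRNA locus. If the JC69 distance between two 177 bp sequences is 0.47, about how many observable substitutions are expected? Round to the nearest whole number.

62

Invert JC69: p = (3/4)(1 − e^(−4d/3)) = 0.75 × (1 − e^(-0.626667)) = 0.75 × (1 − 0.534370) = 0.349223.
Expected differing sites = pL ≈ 0.349223 × 177 = 61.812471 ≈ 62.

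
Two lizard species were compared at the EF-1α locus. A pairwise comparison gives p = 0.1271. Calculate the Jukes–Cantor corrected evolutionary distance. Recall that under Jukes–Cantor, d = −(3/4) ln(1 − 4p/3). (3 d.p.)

d = −(3/4) ln(1 − 4p/3) = −0.75 ln(1 − 0.169467) = −0.75 ln(0.830533)
  = −0.75 × (-0.185688) = 0.139266 substitutions/site.

0.139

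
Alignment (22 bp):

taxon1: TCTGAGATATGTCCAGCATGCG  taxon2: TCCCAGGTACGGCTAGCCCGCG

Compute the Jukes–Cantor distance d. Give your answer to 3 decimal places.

0.497

The sequences differ at 8 of 22 sites (3, 4, 7, 10, 12, 14, 18, 19), so p = 8/22 ≈ 0.363636.
d = −(3/4) ln(1 − 4p/3) = −0.75 ln(1 − 0.484848) = −0.75 ln(0.515152)
  = −0.75 × (-0.663293) = 0.497470 substitutions/site.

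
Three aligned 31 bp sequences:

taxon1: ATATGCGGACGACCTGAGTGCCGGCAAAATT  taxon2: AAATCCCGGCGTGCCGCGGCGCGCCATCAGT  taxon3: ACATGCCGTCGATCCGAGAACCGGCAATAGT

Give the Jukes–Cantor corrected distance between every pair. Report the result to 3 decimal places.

d(taxon1,taxon2) = 0.777, d(taxon1,taxon3) = 0.367, d(taxon2,taxon3) = 0.544

taxon1–taxon2: 15/31 sites differ → p ≈ 0.483871, d = −0.75 ln(1 − 0.645161) = 0.777068 ≈ 0.777.
taxon1–taxon3: 9/31 sites differ → p ≈ 0.290323, d = −0.75 ln(1 − 0.387097) = 0.367161 ≈ 0.367.
taxon2–taxon3: 12/31 sites differ → p ≈ 0.387097, d = −0.75 ln(1 − 0.516129) = 0.544453 ≈ 0.544.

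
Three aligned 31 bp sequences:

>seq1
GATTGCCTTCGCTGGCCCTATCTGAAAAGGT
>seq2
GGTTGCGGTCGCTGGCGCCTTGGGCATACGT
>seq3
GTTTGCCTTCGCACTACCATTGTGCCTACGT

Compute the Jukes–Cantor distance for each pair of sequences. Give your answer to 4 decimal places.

d(seq1,seq2) = 0.4806, d(seq1,seq3) = 0.5445, d(seq2,seq3) = 0.4806

seq1–seq2: 11/31 sites differ → p ≈ 0.354839, d = −0.75 ln(1 − 0.473119) = 0.480585 ≈ 0.4806.
seq1–seq3: 12/31 sites differ → p ≈ 0.387097, d = −0.75 ln(1 − 0.516129) = 0.544453 ≈ 0.5445.
seq2–seq3: 11/31 sites differ → p ≈ 0.354839, d = −0.75 ln(1 − 0.473119) = 0.480585 ≈ 0.4806.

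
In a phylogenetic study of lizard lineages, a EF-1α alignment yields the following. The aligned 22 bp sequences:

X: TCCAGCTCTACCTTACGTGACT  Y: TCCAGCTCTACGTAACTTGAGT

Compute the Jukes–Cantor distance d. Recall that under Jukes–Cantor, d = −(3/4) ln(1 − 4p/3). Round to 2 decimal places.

The sequences differ at 4 of 22 sites (12, 14, 17, 21), so p = 4/22 ≈ 0.181818.
d = −(3/4) ln(1 − 4p/3) = −0.75 ln(1 − 0.242424) = −0.75 ln(0.757576)
  = −0.75 × (-0.277631) = 0.208223 substitutions/site.

0.21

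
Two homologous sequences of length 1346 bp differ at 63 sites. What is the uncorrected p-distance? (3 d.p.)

0.047

p = 63/1346 = 0.046805… ≈ 0.047 (to 3 d.p.).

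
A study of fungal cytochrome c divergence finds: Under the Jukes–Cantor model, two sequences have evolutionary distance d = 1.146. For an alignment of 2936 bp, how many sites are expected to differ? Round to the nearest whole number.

Invert JC69: p = (3/4)(1 − e^(−4d/3)) = 0.75 × (1 − e^(-1.528)) = 0.75 × (1 − 0.216969) = 0.587273.
Expected differing sites = pL ≈ 0.587273 × 2936 = 1724.233528 ≈ 1724.

1724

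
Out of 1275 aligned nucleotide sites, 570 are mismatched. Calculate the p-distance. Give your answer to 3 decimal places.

p = 570/1275 = 0.447058… ≈ 0.447 (to 3 d.p.).

0.447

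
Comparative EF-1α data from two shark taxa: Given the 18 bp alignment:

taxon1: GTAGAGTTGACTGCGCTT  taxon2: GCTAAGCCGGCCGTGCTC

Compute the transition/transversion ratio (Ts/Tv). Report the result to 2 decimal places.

Transitions are A↔G and C↔T; transversions are all other mismatches.
Transitions: 8. Transversions: 1.
R = 8/1 = 8.00.

8.00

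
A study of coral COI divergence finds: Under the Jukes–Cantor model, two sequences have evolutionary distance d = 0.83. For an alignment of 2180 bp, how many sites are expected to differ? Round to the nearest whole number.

Invert JC69: p = (3/4)(1 − e^(−4d/3)) = 0.75 × (1 − e^(-1.106667)) = 0.75 × (1 − 0.330659) = 0.502006.
Expected differing sites = pL ≈ 0.502006 × 2180 = 1094.37308 ≈ 1094.

1094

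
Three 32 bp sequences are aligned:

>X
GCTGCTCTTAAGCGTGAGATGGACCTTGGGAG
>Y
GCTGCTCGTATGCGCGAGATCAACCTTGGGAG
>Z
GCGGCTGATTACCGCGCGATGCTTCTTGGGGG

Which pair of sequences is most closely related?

X–Y: 5/32 differ, p = 0.156, d = 0.175.
X–Z: 11/32 differ, p = 0.344, d = 0.460.
Y–Z: 12/32 differ, p = 0.375, d = 0.520.
The smallest distance is between X and Y.

X and Y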